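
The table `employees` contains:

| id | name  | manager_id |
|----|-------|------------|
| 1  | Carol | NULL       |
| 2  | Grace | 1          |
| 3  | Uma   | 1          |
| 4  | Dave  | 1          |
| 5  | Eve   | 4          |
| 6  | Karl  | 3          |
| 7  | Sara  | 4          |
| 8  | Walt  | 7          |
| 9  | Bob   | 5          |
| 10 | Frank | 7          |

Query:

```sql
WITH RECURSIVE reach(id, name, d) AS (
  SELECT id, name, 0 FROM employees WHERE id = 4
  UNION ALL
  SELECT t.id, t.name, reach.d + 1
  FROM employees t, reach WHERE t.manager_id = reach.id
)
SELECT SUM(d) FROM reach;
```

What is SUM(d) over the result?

Base: id=4 (Dave) at d 0.
Iteration 1: rows with manager_id in {4} -> Eve (id 5, d 1), Sara (id 7, d 1).
Iteration 2: rows with manager_id in {5,7} -> Walt (id 8, d 2), Bob (id 9, d 2), Frank (id 10, d 2).
Iteration 3: no rows with manager_id in {8,9,10}; recursion stops.
SUM(d) = 0 + 1 + 1 + 2 + 2 + 2 = 8.

8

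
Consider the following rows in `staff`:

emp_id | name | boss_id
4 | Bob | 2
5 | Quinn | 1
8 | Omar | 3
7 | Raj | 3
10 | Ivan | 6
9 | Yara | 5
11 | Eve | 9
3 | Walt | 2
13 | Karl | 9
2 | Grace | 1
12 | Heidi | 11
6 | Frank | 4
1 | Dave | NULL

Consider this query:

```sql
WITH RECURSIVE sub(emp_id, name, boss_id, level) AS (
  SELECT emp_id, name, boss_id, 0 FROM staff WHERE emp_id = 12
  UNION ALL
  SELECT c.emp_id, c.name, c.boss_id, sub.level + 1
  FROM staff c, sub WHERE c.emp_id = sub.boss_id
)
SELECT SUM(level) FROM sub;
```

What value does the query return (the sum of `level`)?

Base: emp_id=12 (Heidi), boss_id=11, level 0.
Iteration 1: join on emp_id=11 -> Eve (id 11, boss_id=9, level 1).
Iteration 2: join on emp_id=9 -> Yara (id 9, boss_id=5, level 2).
Iteration 3: join on emp_id=5 -> Quinn (id 5, boss_id=1, level 3).
Iteration 4: join on emp_id=1 -> Dave (id 1, boss_id=NULL, level 4).
Iteration 5: boss_id is NULL; no match; recursion stops.
SUM(level) = 0 + 1 + 2 + 3 + 4 = 10.

10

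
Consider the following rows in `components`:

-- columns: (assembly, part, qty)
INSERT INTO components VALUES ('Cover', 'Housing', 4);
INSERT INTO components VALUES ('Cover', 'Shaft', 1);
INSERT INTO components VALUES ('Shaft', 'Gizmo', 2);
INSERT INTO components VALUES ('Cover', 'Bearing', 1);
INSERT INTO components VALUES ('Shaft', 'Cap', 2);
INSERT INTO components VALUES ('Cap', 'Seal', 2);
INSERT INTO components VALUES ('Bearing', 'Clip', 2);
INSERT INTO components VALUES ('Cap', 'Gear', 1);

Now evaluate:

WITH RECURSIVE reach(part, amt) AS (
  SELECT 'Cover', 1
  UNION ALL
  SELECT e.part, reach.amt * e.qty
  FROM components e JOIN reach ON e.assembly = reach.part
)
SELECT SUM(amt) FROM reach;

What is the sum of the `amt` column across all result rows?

Base: (Cover, amt=1).
Iteration 1: components of {Cover} -> Bearing = 1*1 = 1, Housing = 1*4 = 4, Shaft = 1*1 = 1.
Iteration 2: components of {Bearing,Housing,Shaft} -> Cap = 1*2 = 2, Clip = 1*2 = 2, Gizmo = 1*2 = 2.
Iteration 3: components of {Cap,Clip,Gizmo} -> Gear = 2*1 = 2, Seal = 2*2 = 4.
Iteration 4: no further components; recursion stops.
SUM(amt) = 1 + 4 + 1 + 1 + 2 + 2 + 2 + 4 + 2 = 19.

19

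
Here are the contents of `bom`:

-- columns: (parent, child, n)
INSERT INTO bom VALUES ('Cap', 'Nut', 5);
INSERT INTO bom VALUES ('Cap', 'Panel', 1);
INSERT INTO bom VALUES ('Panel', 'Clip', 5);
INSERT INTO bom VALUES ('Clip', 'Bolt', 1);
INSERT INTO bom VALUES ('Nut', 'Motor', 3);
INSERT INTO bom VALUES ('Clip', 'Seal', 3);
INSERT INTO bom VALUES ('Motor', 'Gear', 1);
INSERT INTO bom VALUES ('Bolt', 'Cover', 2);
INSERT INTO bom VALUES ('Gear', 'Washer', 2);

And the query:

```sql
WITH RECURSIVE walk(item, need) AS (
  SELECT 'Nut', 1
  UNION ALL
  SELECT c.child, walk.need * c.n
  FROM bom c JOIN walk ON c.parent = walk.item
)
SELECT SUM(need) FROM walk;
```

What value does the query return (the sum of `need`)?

13

Base: (Nut, need=1).
Iteration 1: components of {Nut} -> Motor = 1*3 = 3.
Iteration 2: components of {Motor} -> Gear = 3*1 = 3.
Iteration 3: components of {Gear} -> Washer = 3*2 = 6.
Iteration 4: no further components; recursion stops.
SUM(need) = 1 + 3 + 3 + 6 = 13.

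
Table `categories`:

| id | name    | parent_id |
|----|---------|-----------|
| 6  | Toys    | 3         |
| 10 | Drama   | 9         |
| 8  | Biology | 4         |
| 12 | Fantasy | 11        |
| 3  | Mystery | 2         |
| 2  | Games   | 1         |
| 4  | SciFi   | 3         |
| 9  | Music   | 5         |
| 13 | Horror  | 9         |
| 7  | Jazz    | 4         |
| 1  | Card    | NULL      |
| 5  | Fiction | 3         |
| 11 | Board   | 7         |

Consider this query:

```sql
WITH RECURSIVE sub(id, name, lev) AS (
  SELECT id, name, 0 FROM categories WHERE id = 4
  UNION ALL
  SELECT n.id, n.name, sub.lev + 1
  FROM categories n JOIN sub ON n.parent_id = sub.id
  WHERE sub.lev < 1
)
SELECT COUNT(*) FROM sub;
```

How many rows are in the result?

3

Base: id=4 (SciFi) at lev 0.
Iteration 1: rows with parent_id in {4} -> Jazz (id 7, lev 1), Biology (id 8, lev 1).
Iteration 2: lev < 1 fails for all current rows; recursion stops.
Total rows emitted: 3.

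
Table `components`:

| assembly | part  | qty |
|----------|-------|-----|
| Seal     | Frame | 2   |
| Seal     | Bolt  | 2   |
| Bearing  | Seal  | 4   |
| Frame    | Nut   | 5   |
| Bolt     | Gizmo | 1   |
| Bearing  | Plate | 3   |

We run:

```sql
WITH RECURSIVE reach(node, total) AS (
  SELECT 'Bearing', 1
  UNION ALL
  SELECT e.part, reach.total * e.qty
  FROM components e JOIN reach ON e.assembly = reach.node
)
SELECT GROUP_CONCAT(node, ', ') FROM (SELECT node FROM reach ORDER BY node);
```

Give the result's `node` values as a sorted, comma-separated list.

Base: (Bearing, total=1).
Iteration 1: components of {Bearing} -> Plate = 1*3 = 3, Seal = 1*4 = 4.
Iteration 2: components of {Plate,Seal} -> Bolt = 4*2 = 8, Frame = 4*2 = 8.
Iteration 3: components of {Bolt,Frame} -> Gizmo = 8*1 = 8, Nut = 8*5 = 40.
Iteration 4: no further components; recursion stops.

Bearing, Bolt, Frame, Gizmo, Nut, Plate, Seal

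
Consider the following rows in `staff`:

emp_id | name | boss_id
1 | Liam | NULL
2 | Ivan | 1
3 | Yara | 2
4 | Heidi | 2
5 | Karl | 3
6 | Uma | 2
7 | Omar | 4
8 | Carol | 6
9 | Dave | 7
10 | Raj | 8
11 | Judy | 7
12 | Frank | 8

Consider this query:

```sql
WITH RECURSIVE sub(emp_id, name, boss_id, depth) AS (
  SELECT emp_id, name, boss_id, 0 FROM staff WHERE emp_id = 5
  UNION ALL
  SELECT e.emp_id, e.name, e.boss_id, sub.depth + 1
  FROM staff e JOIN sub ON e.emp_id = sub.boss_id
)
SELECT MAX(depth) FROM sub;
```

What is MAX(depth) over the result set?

3

Base: emp_id=5 (Karl), boss_id=3, depth 0.
Iteration 1: join on emp_id=3 -> Yara (id 3, boss_id=2, depth 1).
Iteration 2: join on emp_id=2 -> Ivan (id 2, boss_id=1, depth 2).
Iteration 3: join on emp_id=1 -> Liam (id 1, boss_id=NULL, depth 3).
Iteration 4: boss_id is NULL; no match; recursion stops.
depth values: 0, 1, 2, 3; the maximum is 3.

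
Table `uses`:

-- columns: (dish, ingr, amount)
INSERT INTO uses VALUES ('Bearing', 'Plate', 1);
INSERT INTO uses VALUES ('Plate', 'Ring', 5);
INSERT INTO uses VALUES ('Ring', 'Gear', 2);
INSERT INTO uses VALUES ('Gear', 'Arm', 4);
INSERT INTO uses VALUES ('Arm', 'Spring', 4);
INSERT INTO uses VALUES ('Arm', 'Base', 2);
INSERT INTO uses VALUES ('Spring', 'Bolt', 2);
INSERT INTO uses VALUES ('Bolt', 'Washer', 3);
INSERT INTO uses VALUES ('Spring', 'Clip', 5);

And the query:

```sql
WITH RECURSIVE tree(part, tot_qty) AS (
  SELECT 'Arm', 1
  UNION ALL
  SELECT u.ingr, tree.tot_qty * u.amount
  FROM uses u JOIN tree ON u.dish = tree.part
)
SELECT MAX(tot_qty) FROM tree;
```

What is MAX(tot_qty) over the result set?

24

Base: (Arm, tot_qty=1).
Iteration 1: components of {Arm} -> Base = 1*2 = 2, Spring = 1*4 = 4.
Iteration 2: components of {Base,Spring} -> Bolt = 4*2 = 8, Clip = 4*5 = 20.
Iteration 3: components of {Bolt,Clip} -> Washer = 8*3 = 24.
Iteration 4: no further components; recursion stops.
tot_qty values: 1, 4, 2, 8, 20, 24; the maximum is 24.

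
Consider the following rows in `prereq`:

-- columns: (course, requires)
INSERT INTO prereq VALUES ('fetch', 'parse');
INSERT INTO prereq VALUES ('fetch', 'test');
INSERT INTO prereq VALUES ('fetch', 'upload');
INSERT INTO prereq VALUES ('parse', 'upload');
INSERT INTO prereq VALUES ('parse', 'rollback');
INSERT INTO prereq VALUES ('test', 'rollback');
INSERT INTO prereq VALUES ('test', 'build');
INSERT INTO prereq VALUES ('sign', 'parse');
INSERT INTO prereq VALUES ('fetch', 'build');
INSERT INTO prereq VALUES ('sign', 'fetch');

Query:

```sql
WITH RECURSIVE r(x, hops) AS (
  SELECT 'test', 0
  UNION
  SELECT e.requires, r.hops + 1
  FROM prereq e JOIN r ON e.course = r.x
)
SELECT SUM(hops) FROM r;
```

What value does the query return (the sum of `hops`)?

Base: (test, hops=0).
Iteration 1: edges from {test} -> (build, hops=1), (rollback, hops=1).
Iteration 2: no outgoing edges from {build,rollback}; recursion stops.
SUM(hops) = 0 + 1 + 1 = 2.

2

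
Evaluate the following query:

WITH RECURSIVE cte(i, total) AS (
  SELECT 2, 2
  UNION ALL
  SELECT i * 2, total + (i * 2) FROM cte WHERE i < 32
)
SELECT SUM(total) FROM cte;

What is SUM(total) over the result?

114

Base: i=2, total=2.
Iteration 1: 2 < 32 holds -> i = 2 * 2 = 4, total = 2 + 4 = 6.
Iteration 2: 4 < 32 holds -> i = 4 * 2 = 8, total = 6 + 8 = 14.
Iteration 3: 8 < 32 holds -> i = 8 * 2 = 16, total = 14 + 16 = 30.
Iteration 4: 16 < 32 holds -> i = 16 * 2 = 32, total = 30 + 32 = 62.
Iteration 5: 32 < 32 fails; recursion stops.
SUM(total) = 2 + 6 + 14 + 30 + 62 = 114.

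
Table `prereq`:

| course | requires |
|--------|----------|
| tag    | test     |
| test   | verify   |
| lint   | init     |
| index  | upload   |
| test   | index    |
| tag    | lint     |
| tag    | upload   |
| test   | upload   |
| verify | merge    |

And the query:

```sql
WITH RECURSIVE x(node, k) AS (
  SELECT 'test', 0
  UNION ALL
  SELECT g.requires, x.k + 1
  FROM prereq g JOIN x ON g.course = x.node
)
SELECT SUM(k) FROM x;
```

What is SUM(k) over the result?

Base: (test, k=0).
Iteration 1: edges from {test} -> (index, k=1), (upload, k=1), (verify, k=1).
Iteration 2: edges from {index,upload,verify} -> (merge, k=2), (upload, k=2).
Iteration 3: no outgoing edges from {merge,upload}; recursion stops.
SUM(k) = 0 + 1 + 1 + 1 + 2 + 2 = 7.

7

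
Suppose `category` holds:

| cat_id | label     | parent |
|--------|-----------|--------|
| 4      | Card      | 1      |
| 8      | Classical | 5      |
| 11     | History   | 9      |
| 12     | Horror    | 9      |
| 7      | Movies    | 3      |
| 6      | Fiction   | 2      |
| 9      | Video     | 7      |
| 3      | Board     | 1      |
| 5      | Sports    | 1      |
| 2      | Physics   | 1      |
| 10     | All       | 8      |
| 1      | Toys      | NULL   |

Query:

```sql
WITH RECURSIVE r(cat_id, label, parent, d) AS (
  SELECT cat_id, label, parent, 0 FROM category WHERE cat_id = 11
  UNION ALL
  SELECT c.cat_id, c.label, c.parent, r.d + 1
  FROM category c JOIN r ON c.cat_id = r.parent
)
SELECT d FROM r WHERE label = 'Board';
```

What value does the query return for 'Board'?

Base: cat_id=11 (History), parent=9, d 0.
Iteration 1: join on cat_id=9 -> Video (id 9, parent=7, d 1).
Iteration 2: join on cat_id=7 -> Movies (id 7, parent=3, d 2).
Iteration 3: join on cat_id=3 -> Board (id 3, parent=1, d 3).
Iteration 4: join on cat_id=1 -> Toys (id 1, parent=NULL, d 4).
Iteration 5: parent is NULL; no match; recursion stops.

3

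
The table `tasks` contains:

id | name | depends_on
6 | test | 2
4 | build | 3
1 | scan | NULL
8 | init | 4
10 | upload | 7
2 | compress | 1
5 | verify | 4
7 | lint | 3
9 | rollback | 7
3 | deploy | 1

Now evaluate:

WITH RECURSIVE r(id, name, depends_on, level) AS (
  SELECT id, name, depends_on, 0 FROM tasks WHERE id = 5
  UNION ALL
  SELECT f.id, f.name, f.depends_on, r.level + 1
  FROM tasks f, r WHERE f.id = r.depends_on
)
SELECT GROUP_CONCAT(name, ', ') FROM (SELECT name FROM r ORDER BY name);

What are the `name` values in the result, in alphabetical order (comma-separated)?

Base: id=5 (verify), depends_on=4, level 0.
Iteration 1: join on id=4 -> build (id 4, depends_on=3, level 1).
Iteration 2: join on id=3 -> deploy (id 3, depends_on=1, level 2).
Iteration 3: join on id=1 -> scan (id 1, depends_on=NULL, level 3).
Iteration 4: depends_on is NULL; no match; recursion stops.

build, deploy, scan, verify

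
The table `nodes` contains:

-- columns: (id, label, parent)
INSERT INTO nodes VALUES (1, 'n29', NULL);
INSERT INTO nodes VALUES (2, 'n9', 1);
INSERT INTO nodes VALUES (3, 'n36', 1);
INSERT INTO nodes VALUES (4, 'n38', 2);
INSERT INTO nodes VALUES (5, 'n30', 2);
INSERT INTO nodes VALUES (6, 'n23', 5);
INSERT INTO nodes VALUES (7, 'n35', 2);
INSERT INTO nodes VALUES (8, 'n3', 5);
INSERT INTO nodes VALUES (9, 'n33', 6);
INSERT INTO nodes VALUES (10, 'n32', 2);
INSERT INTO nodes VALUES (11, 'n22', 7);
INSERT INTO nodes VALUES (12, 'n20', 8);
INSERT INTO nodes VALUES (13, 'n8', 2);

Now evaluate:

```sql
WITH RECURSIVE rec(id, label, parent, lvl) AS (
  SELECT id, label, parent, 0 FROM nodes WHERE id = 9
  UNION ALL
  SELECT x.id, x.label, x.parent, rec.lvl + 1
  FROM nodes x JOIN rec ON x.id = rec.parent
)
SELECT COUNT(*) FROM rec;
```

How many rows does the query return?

5

Base: id=9 (n33), parent=6, lvl 0.
Iteration 1: join on id=6 -> n23 (id 6, parent=5, lvl 1).
Iteration 2: join on id=5 -> n30 (id 5, parent=2, lvl 2).
Iteration 3: join on id=2 -> n9 (id 2, parent=1, lvl 3).
Iteration 4: join on id=1 -> n29 (id 1, parent=NULL, lvl 4).
Iteration 5: parent is NULL; no match; recursion stops.
Total rows emitted: 5.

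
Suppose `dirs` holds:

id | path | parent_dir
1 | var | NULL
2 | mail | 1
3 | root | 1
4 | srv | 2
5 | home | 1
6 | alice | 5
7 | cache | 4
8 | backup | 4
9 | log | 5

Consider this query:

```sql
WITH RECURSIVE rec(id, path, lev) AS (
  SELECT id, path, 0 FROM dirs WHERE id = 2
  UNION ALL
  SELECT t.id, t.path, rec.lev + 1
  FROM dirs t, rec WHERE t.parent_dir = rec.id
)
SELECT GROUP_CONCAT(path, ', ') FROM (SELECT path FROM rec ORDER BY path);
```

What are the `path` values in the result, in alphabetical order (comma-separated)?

backup, cache, mail, srv

Base: id=2 (mail) at lev 0.
Iteration 1: rows with parent_dir in {2} -> srv (id 4, lev 1).
Iteration 2: rows with parent_dir in {4} -> cache (id 7, lev 2), backup (id 8, lev 2).
Iteration 3: no rows with parent_dir in {7,8}; recursion stops.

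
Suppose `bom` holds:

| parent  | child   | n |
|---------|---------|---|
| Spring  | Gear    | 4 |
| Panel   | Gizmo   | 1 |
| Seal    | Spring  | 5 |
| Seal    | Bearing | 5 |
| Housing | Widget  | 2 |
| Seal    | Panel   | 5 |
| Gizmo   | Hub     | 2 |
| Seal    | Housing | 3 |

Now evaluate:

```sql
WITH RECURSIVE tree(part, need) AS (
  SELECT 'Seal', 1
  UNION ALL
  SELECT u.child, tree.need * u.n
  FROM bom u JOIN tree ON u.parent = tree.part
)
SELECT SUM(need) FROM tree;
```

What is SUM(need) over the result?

60

Base: (Seal, need=1).
Iteration 1: components of {Seal} -> Bearing = 1*5 = 5, Housing = 1*3 = 3, Panel = 1*5 = 5, Spring = 1*5 = 5.
Iteration 2: components of {Bearing,Housing,Panel,Spring} -> Gear = 5*4 = 20, Gizmo = 5*1 = 5, Widget = 3*2 = 6.
Iteration 3: components of {Gear,Gizmo,Widget} -> Hub = 5*2 = 10.
Iteration 4: no further components; recursion stops.
SUM(need) = 1 + 5 + 5 + 3 + 5 + 20 + 6 + 5 + 10 = 60.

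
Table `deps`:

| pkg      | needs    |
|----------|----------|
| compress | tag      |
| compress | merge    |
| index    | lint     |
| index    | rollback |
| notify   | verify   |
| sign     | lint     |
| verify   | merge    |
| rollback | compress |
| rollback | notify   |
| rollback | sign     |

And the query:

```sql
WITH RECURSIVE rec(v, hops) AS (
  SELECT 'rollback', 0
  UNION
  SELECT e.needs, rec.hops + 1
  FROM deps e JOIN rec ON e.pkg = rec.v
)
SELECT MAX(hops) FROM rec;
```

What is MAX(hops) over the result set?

3

Base: (rollback, hops=0).
Iteration 1: edges from {rollback} -> (compress, hops=1), (notify, hops=1), (sign, hops=1).
Iteration 2: edges from {compress,notify,sign} -> (lint, hops=2), (merge, hops=2), (tag, hops=2), (verify, hops=2).
Iteration 3: edges from {lint,merge,tag,verify} -> (merge, hops=3).
Iteration 4: no outgoing edges from {merge}; recursion stops.
hops values: 0, 1, 1, 1, 2, 2, 2, 2, 3; the maximum is 3.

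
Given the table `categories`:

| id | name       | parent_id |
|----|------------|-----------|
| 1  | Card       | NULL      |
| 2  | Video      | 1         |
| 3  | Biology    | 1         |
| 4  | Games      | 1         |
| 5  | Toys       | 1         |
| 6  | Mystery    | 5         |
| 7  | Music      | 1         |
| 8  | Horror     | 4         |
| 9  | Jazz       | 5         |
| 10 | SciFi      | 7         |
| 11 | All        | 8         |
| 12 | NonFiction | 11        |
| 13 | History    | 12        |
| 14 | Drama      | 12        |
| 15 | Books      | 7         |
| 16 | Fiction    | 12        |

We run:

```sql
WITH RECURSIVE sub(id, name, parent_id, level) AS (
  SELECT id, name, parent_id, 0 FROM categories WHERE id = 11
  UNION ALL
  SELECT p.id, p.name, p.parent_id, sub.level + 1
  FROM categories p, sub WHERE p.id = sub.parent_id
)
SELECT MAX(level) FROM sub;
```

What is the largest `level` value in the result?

Base: id=11 (All), parent_id=8, level 0.
Iteration 1: join on id=8 -> Horror (id 8, parent_id=4, level 1).
Iteration 2: join on id=4 -> Games (id 4, parent_id=1, level 2).
Iteration 3: join on id=1 -> Card (id 1, parent_id=NULL, level 3).
Iteration 4: parent_id is NULL; no match; recursion stops.
level values: 0, 1, 2, 3; the maximum is 3.

3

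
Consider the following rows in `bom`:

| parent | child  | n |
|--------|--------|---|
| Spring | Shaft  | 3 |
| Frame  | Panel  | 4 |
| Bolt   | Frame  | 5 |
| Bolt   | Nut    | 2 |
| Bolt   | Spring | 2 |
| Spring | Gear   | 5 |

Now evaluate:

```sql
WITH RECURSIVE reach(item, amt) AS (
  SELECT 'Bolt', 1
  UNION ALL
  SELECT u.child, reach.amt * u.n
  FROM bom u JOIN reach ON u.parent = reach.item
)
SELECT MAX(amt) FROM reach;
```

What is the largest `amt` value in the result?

Base: (Bolt, amt=1).
Iteration 1: components of {Bolt} -> Frame = 1*5 = 5, Nut = 1*2 = 2, Spring = 1*2 = 2.
Iteration 2: components of {Frame,Nut,Spring} -> Gear = 2*5 = 10, Panel = 5*4 = 20, Shaft = 2*3 = 6.
Iteration 3: no further components; recursion stops.
amt values: 1, 5, 2, 2, 20, 10, 6; the maximum is 20.

20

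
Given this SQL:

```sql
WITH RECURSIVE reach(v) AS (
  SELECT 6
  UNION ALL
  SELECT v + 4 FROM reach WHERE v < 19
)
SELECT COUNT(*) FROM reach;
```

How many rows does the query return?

Base: v=6.
Iteration 1: 6 < 19 holds -> v = 6 + 4 = 10.
Iteration 2: 10 < 19 holds -> v = 10 + 4 = 14.
Iteration 3: 14 < 19 holds -> v = 14 + 4 = 18.
Iteration 4: 18 < 19 holds -> v = 18 + 4 = 22.
Iteration 5: 22 < 19 fails; recursion stops.
Total rows emitted: 5.

5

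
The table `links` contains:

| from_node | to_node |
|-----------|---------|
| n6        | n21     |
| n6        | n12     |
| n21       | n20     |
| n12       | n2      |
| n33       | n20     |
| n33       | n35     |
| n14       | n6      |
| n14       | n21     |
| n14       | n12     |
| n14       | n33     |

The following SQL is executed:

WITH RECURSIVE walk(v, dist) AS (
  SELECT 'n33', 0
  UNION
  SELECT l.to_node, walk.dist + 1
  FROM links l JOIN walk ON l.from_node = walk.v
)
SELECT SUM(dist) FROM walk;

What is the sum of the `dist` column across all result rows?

Base: (n33, dist=0).
Iteration 1: edges from {n33} -> (n20, dist=1), (n35, dist=1).
Iteration 2: no outgoing edges from {n20,n35}; recursion stops.
SUM(dist) = 0 + 1 + 1 = 2.

2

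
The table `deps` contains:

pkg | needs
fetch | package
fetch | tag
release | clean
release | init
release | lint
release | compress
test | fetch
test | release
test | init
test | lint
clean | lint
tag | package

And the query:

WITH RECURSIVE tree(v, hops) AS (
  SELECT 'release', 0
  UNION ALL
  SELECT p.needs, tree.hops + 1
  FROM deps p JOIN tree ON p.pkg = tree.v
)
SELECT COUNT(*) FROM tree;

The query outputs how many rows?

6

Base: (release, hops=0).
Iteration 1: edges from {release} -> (clean, hops=1), (compress, hops=1), (init, hops=1), (lint, hops=1).
Iteration 2: edges from {clean,compress,init,lint} -> (lint, hops=2).
Iteration 3: no outgoing edges from {lint}; recursion stops.
Total rows emitted: 6.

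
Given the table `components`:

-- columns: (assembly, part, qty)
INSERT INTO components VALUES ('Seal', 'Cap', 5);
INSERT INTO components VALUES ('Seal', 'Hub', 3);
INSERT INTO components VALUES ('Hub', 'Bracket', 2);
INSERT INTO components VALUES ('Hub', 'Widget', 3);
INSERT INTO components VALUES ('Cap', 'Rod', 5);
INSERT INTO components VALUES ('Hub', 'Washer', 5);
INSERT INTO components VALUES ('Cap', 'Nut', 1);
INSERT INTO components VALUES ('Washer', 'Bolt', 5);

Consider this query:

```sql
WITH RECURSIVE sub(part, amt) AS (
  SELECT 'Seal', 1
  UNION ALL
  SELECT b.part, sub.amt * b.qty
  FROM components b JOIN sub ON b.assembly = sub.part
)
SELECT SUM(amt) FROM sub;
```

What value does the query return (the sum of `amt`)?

144

Base: (Seal, amt=1).
Iteration 1: components of {Seal} -> Cap = 1*5 = 5, Hub = 1*3 = 3.
Iteration 2: components of {Cap,Hub} -> Bracket = 3*2 = 6, Nut = 5*1 = 5, Rod = 5*5 = 25, Washer = 3*5 = 15, Widget = 3*3 = 9.
Iteration 3: components of {Bracket,Nut,Rod,Washer,Widget} -> Bolt = 15*5 = 75.
Iteration 4: no further components; recursion stops.
SUM(amt) = 1 + 5 + 3 + 25 + 5 + 6 + 9 + 15 + 75 = 144.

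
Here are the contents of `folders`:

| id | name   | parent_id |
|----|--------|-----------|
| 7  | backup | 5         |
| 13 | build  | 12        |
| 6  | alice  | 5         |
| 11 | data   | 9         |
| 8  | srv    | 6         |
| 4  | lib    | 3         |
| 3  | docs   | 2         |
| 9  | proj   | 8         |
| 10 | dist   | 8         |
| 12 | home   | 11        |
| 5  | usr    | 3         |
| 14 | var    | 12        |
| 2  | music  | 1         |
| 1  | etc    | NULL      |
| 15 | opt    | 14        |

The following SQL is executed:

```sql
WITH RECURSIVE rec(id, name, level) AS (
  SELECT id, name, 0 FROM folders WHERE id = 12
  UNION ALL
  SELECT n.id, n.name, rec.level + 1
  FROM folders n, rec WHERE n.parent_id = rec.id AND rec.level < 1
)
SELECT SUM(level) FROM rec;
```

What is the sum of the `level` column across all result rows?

2

Base: id=12 (home) at level 0.
Iteration 1: rows with parent_id in {12} -> build (id 13, level 1), var (id 14, level 1).
Iteration 2: level < 1 fails for all current rows; recursion stops.
SUM(level) = 0 + 1 + 1 = 2.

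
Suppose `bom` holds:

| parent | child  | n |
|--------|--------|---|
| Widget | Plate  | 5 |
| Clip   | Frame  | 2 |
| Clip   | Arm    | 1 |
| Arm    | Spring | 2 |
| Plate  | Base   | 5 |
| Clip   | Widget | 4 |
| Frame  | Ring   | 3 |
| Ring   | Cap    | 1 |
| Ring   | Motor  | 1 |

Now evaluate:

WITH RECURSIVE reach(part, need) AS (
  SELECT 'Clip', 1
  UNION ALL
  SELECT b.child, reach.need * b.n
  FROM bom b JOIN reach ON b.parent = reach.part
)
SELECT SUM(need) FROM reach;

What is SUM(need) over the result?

148

Base: (Clip, need=1).
Iteration 1: components of {Clip} -> Arm = 1*1 = 1, Frame = 1*2 = 2, Widget = 1*4 = 4.
Iteration 2: components of {Arm,Frame,Widget} -> Plate = 4*5 = 20, Ring = 2*3 = 6, Spring = 1*2 = 2.
Iteration 3: components of {Plate,Ring,Spring} -> Base = 20*5 = 100, Cap = 6*1 = 6, Motor = 6*1 = 6.
Iteration 4: no further components; recursion stops.
SUM(need) = 1 + 4 + 1 + 2 + 20 + 2 + 6 + 100 + 6 + 6 = 148.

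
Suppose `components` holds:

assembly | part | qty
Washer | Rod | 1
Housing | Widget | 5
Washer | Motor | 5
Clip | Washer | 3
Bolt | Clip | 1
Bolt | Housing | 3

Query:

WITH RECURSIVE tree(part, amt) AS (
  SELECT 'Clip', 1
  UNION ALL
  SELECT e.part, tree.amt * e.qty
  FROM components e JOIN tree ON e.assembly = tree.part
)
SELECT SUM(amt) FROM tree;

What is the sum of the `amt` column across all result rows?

22

Base: (Clip, amt=1).
Iteration 1: components of {Clip} -> Washer = 1*3 = 3.
Iteration 2: components of {Washer} -> Motor = 3*5 = 15, Rod = 3*1 = 3.
Iteration 3: no further components; recursion stops.
SUM(amt) = 1 + 3 + 15 + 3 = 22.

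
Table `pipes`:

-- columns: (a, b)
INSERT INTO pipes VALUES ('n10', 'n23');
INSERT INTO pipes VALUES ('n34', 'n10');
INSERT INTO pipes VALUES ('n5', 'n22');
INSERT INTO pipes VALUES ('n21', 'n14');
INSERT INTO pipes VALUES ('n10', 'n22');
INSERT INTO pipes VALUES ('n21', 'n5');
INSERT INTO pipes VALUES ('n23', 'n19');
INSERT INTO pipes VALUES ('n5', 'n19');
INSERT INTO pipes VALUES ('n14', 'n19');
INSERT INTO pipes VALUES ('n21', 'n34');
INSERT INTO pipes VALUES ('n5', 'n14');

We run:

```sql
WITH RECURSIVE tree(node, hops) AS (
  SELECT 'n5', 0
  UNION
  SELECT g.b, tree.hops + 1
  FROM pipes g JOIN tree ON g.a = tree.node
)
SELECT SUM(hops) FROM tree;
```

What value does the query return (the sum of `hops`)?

Base: (n5, hops=0).
Iteration 1: edges from {n5} -> (n14, hops=1), (n19, hops=1), (n22, hops=1).
Iteration 2: edges from {n14,n19,n22} -> (n19, hops=2).
Iteration 3: no outgoing edges from {n19}; recursion stops.
SUM(hops) = 0 + 1 + 1 + 1 + 2 = 5.

5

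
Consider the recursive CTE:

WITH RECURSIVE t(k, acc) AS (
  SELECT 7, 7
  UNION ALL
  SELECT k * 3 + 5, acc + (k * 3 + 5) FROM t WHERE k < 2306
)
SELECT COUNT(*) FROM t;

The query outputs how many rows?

6

Base: k=7, acc=7.
Iteration 1: 7 < 2306 holds -> k = 7 * 3 + 5 = 26, acc = 7 + 26 = 33.
Iteration 2: 26 < 2306 holds -> k = 26 * 3 + 5 = 83, acc = 33 + 83 = 116.
Iteration 3: 83 < 2306 holds -> k = 83 * 3 + 5 = 254, acc = 116 + 254 = 370.
Iteration 4: 254 < 2306 holds -> k = 254 * 3 + 5 = 767, acc = 370 + 767 = 1137.
Iteration 5: 767 < 2306 holds -> k = 767 * 3 + 5 = 2306, acc = 1137 + 2306 = 3443.
Iteration 6: 2306 < 2306 fails; recursion stops.
Total rows emitted: 6.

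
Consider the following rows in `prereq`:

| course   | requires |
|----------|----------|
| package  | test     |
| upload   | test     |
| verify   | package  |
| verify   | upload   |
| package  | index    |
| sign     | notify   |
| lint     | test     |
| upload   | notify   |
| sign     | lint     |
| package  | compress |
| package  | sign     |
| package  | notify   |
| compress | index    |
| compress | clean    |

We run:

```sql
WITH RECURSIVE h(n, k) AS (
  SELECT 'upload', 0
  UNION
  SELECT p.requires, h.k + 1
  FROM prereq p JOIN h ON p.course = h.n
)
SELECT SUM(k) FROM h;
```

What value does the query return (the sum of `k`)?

Base: (upload, k=0).
Iteration 1: edges from {upload} -> (notify, k=1), (test, k=1).
Iteration 2: no outgoing edges from {notify,test}; recursion stops.
SUM(k) = 0 + 1 + 1 = 2.

2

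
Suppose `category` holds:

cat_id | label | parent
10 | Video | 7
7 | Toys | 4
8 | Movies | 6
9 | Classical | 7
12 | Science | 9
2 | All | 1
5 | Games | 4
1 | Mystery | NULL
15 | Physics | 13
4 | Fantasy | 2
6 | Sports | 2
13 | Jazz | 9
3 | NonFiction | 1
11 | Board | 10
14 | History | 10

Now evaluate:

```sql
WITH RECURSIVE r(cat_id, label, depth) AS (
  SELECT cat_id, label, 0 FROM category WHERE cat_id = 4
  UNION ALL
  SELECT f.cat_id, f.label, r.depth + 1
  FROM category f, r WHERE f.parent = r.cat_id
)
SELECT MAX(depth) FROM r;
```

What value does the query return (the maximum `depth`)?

4

Base: cat_id=4 (Fantasy) at depth 0.
Iteration 1: rows with parent in {4} -> Games (id 5, depth 1), Toys (id 7, depth 1).
Iteration 2: rows with parent in {5,7} -> Classical (id 9, depth 2), Video (id 10, depth 2).
Iteration 3: rows with parent in {9,10} -> Board (id 11, depth 3), Science (id 12, depth 3), Jazz (id 13, depth 3), History (id 14, depth 3).
Iteration 4: rows with parent in {11,12,13,14} -> Physics (id 15, depth 4).
Iteration 5: no rows with parent in {15}; recursion stops.
depth values: 0, 1, 1, 2, 2, 3, 3, 3, 3, 4; the maximum is 4.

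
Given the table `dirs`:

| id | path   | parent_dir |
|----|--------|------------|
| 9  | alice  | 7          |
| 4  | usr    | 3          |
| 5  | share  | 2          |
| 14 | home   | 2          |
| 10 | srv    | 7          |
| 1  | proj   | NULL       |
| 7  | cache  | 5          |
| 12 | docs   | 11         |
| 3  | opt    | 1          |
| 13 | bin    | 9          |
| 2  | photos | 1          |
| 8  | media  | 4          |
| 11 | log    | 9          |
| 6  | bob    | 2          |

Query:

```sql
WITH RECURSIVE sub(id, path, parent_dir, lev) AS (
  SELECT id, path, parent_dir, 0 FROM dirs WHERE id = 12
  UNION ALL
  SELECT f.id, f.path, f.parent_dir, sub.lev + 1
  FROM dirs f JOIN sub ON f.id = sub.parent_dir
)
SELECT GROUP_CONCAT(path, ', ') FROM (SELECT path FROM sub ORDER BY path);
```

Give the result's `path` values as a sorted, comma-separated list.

Base: id=12 (docs), parent_dir=11, lev 0.
Iteration 1: join on id=11 -> log (id 11, parent_dir=9, lev 1).
Iteration 2: join on id=9 -> alice (id 9, parent_dir=7, lev 2).
Iteration 3: join on id=7 -> cache (id 7, parent_dir=5, lev 3).
Iteration 4: join on id=5 -> share (id 5, parent_dir=2, lev 4).
Iteration 5: join on id=2 -> photos (id 2, parent_dir=1, lev 5).
Iteration 6: join on id=1 -> proj (id 1, parent_dir=NULL, lev 6).
Iteration 7: parent_dir is NULL; no match; recursion stops.

alice, cache, docs, log, photos, proj, share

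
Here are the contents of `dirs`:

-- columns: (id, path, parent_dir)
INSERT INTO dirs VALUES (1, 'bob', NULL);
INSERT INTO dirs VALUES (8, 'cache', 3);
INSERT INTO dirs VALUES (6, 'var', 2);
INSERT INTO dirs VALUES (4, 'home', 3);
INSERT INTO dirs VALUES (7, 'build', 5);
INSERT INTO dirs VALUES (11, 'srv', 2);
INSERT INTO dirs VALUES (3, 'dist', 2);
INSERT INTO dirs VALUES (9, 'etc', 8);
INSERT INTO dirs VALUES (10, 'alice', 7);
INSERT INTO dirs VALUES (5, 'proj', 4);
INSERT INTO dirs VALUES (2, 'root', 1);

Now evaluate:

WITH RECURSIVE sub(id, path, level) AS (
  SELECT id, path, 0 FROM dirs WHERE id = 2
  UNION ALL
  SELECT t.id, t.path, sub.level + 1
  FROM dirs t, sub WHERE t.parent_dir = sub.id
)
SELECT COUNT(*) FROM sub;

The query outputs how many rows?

Base: id=2 (root) at level 0.
Iteration 1: rows with parent_dir in {2} -> dist (id 3, level 1), var (id 6, level 1), srv (id 11, level 1).
Iteration 2: rows with parent_dir in {3,6,11} -> home (id 4, level 2), cache (id 8, level 2).
Iteration 3: rows with parent_dir in {4,8} -> proj (id 5, level 3), etc (id 9, level 3).
Iteration 4: rows with parent_dir in {5,9} -> build (id 7, level 4).
Iteration 5: rows with parent_dir in {7} -> alice (id 10, level 5).
Iteration 6: no rows with parent_dir in {10}; recursion stops.
Total rows emitted: 10.

10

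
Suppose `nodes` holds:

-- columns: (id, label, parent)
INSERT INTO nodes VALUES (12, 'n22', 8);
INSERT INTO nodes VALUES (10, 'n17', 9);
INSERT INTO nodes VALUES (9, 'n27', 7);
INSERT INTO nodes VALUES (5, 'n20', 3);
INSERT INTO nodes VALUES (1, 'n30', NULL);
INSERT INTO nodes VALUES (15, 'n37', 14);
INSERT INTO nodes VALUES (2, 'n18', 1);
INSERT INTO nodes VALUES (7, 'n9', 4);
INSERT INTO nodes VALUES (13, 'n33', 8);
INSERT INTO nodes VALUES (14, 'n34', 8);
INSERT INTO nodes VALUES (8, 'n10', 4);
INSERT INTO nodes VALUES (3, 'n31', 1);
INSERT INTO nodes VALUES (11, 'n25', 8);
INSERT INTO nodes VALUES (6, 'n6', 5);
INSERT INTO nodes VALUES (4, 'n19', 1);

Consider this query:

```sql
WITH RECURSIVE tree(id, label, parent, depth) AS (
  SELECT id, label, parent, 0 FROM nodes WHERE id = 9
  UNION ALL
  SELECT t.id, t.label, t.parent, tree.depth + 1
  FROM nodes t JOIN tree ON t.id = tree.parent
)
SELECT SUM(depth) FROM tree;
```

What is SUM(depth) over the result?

6

Base: id=9 (n27), parent=7, depth 0.
Iteration 1: join on id=7 -> n9 (id 7, parent=4, depth 1).
Iteration 2: join on id=4 -> n19 (id 4, parent=1, depth 2).
Iteration 3: join on id=1 -> n30 (id 1, parent=NULL, depth 3).
Iteration 4: parent is NULL; no match; recursion stops.
SUM(depth) = 0 + 1 + 2 + 3 = 6.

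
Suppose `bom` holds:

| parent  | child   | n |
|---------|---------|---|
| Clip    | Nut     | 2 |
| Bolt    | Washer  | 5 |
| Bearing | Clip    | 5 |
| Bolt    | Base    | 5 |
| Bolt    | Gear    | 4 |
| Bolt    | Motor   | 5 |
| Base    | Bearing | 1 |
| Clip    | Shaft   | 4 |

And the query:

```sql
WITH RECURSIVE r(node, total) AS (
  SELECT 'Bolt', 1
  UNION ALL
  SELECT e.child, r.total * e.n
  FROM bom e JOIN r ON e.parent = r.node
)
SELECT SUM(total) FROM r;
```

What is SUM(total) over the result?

Base: (Bolt, total=1).
Iteration 1: components of {Bolt} -> Base = 1*5 = 5, Gear = 1*4 = 4, Motor = 1*5 = 5, Washer = 1*5 = 5.
Iteration 2: components of {Base,Gear,Motor,Washer} -> Bearing = 5*1 = 5.
Iteration 3: components of {Bearing} -> Clip = 5*5 = 25.
Iteration 4: components of {Clip} -> Nut = 25*2 = 50, Shaft = 25*4 = 100.
Iteration 5: no further components; recursion stops.
SUM(total) = 1 + 5 + 4 + 5 + 5 + 5 + 25 + 50 + 100 = 200.

200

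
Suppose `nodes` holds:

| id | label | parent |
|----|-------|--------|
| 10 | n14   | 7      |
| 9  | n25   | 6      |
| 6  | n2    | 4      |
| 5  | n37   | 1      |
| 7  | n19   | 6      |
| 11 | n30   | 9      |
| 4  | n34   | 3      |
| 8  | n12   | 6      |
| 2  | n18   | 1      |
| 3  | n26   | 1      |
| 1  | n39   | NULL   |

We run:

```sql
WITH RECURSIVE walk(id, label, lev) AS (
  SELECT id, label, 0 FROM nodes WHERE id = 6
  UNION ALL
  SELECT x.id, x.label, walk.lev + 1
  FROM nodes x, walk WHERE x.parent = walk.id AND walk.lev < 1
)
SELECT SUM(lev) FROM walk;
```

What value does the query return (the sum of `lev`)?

Base: id=6 (n2) at lev 0.
Iteration 1: rows with parent in {6} -> n19 (id 7, lev 1), n12 (id 8, lev 1), n25 (id 9, lev 1).
Iteration 2: lev < 1 fails for all current rows; recursion stops.
SUM(lev) = 0 + 1 + 1 + 1 = 3.

3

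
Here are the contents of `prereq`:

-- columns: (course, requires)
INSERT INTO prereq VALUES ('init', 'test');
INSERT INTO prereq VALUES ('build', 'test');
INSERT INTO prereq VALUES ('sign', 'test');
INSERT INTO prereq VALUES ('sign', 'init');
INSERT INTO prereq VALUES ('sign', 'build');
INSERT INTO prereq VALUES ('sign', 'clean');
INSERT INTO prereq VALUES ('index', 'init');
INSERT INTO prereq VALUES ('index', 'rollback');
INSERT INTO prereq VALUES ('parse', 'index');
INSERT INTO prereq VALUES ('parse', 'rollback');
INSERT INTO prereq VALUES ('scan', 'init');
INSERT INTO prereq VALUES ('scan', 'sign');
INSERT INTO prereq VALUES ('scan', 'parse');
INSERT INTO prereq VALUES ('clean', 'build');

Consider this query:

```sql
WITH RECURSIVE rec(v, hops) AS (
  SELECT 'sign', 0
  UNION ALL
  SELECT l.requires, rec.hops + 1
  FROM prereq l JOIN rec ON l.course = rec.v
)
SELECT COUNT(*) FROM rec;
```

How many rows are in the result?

9

Base: (sign, hops=0).
Iteration 1: edges from {sign} -> (build, hops=1), (clean, hops=1), (init, hops=1), (test, hops=1).
Iteration 2: edges from {build,clean,init,test} -> (build, hops=2), (test, hops=2) x2. [UNION ALL keeps all 3 new rows, including repeats]
Iteration 3: edges from {build,test} -> (test, hops=3).
Iteration 4: no outgoing edges from {test}; recursion stops.
Total rows emitted: 9.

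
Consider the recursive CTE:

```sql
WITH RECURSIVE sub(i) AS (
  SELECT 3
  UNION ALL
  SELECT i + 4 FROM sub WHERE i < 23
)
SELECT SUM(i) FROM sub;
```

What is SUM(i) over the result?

Base: i=3.
Iteration 1: 3 < 23 holds -> i = 3 + 4 = 7.
Iteration 2: 7 < 23 holds -> i = 7 + 4 = 11.
Iteration 3: 11 < 23 holds -> i = 11 + 4 = 15.
Iteration 4: 15 < 23 holds -> i = 15 + 4 = 19.
Iteration 5: 19 < 23 holds -> i = 19 + 4 = 23.
Iteration 6: 23 < 23 fails; recursion stops.
SUM(i) = 3 + 7 + 11 + 15 + 19 + 23 = 78.

78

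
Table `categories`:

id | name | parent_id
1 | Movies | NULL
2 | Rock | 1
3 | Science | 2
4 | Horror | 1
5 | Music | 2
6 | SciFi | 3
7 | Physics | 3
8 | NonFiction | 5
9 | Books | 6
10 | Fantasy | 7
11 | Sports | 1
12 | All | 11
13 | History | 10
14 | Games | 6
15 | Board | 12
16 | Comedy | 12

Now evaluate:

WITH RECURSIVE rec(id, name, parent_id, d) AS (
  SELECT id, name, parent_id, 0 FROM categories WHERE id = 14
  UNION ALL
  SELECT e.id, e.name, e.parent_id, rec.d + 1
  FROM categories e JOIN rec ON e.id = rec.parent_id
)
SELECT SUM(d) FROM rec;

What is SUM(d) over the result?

10

Base: id=14 (Games), parent_id=6, d 0.
Iteration 1: join on id=6 -> SciFi (id 6, parent_id=3, d 1).
Iteration 2: join on id=3 -> Science (id 3, parent_id=2, d 2).
Iteration 3: join on id=2 -> Rock (id 2, parent_id=1, d 3).
Iteration 4: join on id=1 -> Movies (id 1, parent_id=NULL, d 4).
Iteration 5: parent_id is NULL; no match; recursion stops.
SUM(d) = 0 + 1 + 2 + 3 + 4 = 10.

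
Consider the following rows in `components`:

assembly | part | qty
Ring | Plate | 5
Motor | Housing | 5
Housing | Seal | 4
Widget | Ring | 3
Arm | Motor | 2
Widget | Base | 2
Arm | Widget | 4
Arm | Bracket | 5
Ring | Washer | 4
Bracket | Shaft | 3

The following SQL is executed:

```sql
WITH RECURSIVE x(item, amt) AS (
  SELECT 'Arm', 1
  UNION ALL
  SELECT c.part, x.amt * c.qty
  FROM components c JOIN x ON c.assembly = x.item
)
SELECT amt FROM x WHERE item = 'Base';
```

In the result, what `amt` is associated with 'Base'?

8

Base: (Arm, amt=1).
Iteration 1: components of {Arm} -> Bracket = 1*5 = 5, Motor = 1*2 = 2, Widget = 1*4 = 4.
Iteration 2: components of {Bracket,Motor,Widget} -> Base = 4*2 = 8, Housing = 2*5 = 10, Ring = 4*3 = 12, Shaft = 5*3 = 15.
Iteration 3: components of {Base,Housing,Ring,Shaft} -> Plate = 12*5 = 60, Seal = 10*4 = 40, Washer = 12*4 = 48.
Iteration 4: no further components; recursion stops.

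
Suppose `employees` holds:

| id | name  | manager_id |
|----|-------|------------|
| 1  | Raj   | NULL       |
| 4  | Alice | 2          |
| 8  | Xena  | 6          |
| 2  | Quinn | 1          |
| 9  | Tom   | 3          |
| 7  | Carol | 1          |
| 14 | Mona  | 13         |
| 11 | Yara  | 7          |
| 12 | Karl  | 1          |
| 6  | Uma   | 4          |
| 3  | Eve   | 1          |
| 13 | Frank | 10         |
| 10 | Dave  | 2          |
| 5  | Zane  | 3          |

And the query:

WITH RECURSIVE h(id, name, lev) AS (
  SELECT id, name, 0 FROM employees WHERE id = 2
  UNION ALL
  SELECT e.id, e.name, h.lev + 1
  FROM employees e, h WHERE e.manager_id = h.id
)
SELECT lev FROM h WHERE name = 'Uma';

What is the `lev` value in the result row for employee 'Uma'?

Base: id=2 (Quinn) at lev 0.
Iteration 1: rows with manager_id in {2} -> Alice (id 4, lev 1), Dave (id 10, lev 1).
Iteration 2: rows with manager_id in {4,10} -> Uma (id 6, lev 2), Frank (id 13, lev 2).
Iteration 3: rows with manager_id in {6,13} -> Xena (id 8, lev 3), Mona (id 14, lev 3).
Iteration 4: no rows with manager_id in {8,14}; recursion stops.

2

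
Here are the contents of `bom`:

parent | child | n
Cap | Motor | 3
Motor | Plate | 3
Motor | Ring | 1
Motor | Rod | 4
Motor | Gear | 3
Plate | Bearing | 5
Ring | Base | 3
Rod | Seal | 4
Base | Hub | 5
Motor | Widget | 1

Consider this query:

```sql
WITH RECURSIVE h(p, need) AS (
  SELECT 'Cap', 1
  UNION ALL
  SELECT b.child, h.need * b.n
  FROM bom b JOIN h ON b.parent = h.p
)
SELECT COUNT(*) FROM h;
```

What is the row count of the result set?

11

Base: (Cap, need=1).
Iteration 1: components of {Cap} -> Motor = 1*3 = 3.
Iteration 2: components of {Motor} -> Gear = 3*3 = 9, Plate = 3*3 = 9, Ring = 3*1 = 3, Rod = 3*4 = 12, Widget = 3*1 = 3.
Iteration 3: components of {Gear,Plate,Ring,Rod,Widget} -> Base = 3*3 = 9, Bearing = 9*5 = 45, Seal = 12*4 = 48.
Iteration 4: components of {Base,Bearing,Seal} -> Hub = 9*5 = 45.
Iteration 5: no further components; recursion stops.
Total rows emitted: 11.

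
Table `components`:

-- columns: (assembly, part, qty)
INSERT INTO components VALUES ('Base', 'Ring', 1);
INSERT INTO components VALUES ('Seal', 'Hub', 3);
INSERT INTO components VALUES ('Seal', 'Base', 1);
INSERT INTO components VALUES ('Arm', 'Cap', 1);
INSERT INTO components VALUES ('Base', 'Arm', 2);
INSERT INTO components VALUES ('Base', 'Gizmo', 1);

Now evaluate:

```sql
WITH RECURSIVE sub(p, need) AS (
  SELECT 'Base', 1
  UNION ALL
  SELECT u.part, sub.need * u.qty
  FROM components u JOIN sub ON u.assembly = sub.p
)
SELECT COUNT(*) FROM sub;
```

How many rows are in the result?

Base: (Base, need=1).
Iteration 1: components of {Base} -> Arm = 1*2 = 2, Gizmo = 1*1 = 1, Ring = 1*1 = 1.
Iteration 2: components of {Arm,Gizmo,Ring} -> Cap = 2*1 = 2.
Iteration 3: no further components; recursion stops.
Total rows emitted: 5.

5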